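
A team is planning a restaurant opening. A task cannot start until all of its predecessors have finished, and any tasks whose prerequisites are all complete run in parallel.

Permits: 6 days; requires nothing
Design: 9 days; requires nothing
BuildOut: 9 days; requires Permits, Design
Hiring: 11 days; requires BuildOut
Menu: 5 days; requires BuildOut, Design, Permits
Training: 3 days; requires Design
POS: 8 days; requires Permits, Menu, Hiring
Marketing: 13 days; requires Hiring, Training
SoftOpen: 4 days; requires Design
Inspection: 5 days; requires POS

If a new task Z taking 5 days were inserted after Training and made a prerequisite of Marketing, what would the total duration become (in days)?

42

Originally the project takes 42 days.
With Z inserted, Marketing now waits for max(Hiring, Training, Z).
New critical path: Design→BuildOut→Hiring→POS→Inspection = 9+9+11+8+5 = 42 ⇒ 42 days.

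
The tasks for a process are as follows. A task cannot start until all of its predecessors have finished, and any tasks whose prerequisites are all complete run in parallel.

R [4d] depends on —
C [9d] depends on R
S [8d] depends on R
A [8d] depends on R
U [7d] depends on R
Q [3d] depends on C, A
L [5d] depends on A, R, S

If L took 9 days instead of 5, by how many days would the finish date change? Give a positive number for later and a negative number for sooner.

4

As given, the longest chain is R→S→L = 4+8+5 = 17, so the finish is 17 days.
L lies on that path, so at 9 days the path becomes 21 days.
That remains the longest chain; total 21 days.
Change in finish: 21 − 17 = +4 days.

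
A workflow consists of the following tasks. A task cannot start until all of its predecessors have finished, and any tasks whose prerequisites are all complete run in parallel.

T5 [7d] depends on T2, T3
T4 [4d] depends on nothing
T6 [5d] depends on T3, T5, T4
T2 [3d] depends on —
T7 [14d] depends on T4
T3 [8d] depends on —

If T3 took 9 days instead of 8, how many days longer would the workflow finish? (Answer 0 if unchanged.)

1

Actual critical path: T3→T5→T6 = 8+7+5 = 20 ⇒ 20 days.
T3 is on the critical path; changing it to 9 makes that path 21 days.
The critical path is still T3→T5→T6; finish is now 21 days.
Change in finish: 21 − 20 = +1 days.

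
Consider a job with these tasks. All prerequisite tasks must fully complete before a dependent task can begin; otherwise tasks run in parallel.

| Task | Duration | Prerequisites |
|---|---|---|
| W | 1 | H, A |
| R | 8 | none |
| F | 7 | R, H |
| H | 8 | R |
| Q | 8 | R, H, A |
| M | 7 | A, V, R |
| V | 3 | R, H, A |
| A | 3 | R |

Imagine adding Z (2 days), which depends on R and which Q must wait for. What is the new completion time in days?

26

Originally the job takes 26 days.
With Z inserted, Q now waits for max(R, H, A, Z).
New critical path: R→H→V→M = 8+8+3+7 = 26 ⇒ 26 days.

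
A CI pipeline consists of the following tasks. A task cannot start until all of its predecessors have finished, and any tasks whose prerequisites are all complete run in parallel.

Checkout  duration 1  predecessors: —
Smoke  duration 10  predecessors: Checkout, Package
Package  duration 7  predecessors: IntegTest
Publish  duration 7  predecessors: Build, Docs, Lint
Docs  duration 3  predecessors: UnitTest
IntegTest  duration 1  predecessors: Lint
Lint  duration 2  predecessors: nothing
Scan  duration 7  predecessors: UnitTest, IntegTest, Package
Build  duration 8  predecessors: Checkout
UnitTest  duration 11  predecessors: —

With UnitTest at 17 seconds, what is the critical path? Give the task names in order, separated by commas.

UnitTest, Docs, Publish

Critical path before the change: UnitTest→Docs→Publish = 11+3+7 = 21 giving 21 seconds.
UnitTest lies on that path, so at 17 seconds the path becomes 27 seconds.
The critical path is still UnitTest→Docs→Publish; finish is now 27 seconds.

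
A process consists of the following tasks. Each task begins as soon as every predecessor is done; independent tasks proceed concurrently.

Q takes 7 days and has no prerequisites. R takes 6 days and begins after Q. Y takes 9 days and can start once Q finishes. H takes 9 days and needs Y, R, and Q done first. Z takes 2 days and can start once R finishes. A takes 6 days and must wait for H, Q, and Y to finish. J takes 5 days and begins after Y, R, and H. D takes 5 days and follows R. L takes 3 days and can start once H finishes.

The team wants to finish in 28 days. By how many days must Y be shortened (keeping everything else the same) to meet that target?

3

Current finish: 31 days; target: 28.
Y is on every critical path, so each day cut from Y cuts the finish by one (this holds down to a finish of 28).
Need 31 − 28 = 3 days off Y → Y becomes 6 days, finish becomes 28.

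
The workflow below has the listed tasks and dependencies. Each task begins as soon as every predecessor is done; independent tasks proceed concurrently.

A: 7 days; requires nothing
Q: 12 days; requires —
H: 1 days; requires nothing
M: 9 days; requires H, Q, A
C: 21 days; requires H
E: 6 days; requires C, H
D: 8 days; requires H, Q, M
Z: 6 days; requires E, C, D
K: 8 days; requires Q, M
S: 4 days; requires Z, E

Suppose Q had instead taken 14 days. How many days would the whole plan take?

Critical path before the change: Q→M→D→Z→S = 12+9+8+6+4 = 39 giving 39 days.
Q is on the critical path; changing it to 14 makes that path 41 days.
That remains the longest chain; total 41 days.

41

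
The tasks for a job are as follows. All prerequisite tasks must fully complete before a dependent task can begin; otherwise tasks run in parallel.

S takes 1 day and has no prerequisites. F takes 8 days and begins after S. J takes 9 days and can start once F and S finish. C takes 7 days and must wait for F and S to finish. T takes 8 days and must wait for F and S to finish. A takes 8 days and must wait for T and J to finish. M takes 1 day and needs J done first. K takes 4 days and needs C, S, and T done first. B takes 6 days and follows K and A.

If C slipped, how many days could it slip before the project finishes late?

6

Critical path: S→F→J→A→B = 1+8+9+8+6 = 32, so the finish is 32 days.
C finishes as early as 16 and must finish by 22.
Float = 32 − 26 = 6.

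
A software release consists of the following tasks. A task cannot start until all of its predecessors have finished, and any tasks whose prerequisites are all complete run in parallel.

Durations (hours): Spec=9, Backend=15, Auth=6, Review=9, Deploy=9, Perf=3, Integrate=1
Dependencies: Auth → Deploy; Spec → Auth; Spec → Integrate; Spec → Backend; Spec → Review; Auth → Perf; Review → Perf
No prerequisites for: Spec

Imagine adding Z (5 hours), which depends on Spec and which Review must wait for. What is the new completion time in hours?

Originally the schedule takes 24 hours.
With Z inserted, Review now waits for max(Spec, Z).
New critical path: Spec→Z→Review→Perf = 9+5+9+3 = 26 ⇒ 26 hours.

26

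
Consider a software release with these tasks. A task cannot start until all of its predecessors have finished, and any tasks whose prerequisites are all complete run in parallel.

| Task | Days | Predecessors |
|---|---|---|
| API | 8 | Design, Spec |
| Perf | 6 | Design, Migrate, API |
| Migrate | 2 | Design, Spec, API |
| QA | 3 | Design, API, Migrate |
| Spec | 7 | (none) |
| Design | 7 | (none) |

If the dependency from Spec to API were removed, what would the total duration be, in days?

23

With the dependency in place, Spec→API→Migrate→Perf = 7+8+2+6 = 23 sets the finish at 23 days.
Dropping Spec→API doesn't change API's earliest start (7); another predecessor still binds.
After: Design→API→Migrate→Perf = 7+8+2+6 = 23 → 23 days.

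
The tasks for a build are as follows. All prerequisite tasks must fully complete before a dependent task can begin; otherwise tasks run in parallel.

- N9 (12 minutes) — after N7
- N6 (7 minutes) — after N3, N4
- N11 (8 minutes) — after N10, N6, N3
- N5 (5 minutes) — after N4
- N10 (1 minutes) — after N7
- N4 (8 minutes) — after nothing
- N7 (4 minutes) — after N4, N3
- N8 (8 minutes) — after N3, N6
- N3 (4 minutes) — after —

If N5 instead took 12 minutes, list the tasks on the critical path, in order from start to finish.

Baseline: N4→N7→N9 = 8+4+12 = 24 → 24 minutes.
N5 has 11 minutes of float (longest path through it is 13).
No other chain overtakes it, so the finish is 24 minutes.

N4, N7, N9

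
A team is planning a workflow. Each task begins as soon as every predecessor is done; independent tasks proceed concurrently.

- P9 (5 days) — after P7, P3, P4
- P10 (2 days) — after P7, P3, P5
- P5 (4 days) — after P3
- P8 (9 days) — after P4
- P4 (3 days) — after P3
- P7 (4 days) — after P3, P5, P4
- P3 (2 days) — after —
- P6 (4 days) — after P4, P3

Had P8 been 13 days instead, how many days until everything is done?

Critical path before the change: P3→P5→P7→P9 = 2+4+4+5 = 15 giving 15 days.
P8 has 1 day of float (longest path through it is 14).
The binding chain switches to P3→P4→P8 = 2+3+13 = 18; finish 18 days.

18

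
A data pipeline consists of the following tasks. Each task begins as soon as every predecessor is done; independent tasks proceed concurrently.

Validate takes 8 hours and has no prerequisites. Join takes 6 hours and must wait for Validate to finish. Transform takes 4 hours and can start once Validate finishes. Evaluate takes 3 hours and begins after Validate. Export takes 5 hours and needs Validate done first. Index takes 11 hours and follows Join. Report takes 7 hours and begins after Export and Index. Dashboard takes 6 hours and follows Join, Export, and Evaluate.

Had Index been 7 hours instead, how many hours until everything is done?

28

Baseline: Validate→Join→Index→Report = 8+6+11+7 = 32 → 32 hours.
Index is on the critical path; changing it to 7 makes that path 28 hours.
No other chain overtakes it, so the finish is 28 hours.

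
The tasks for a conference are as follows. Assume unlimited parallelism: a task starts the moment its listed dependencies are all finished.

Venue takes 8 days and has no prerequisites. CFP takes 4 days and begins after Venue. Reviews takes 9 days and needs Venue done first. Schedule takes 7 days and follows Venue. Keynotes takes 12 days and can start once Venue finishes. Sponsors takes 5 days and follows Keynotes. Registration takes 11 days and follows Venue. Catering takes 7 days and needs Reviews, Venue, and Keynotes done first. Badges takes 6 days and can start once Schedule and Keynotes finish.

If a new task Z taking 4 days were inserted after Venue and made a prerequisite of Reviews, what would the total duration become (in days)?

Originally the plan takes 27 days.
With Z inserted, Reviews now waits for max(Venue, Z).
New critical path: Venue→Z→Reviews→Catering = 8+4+9+7 = 28 ⇒ 28 days.

28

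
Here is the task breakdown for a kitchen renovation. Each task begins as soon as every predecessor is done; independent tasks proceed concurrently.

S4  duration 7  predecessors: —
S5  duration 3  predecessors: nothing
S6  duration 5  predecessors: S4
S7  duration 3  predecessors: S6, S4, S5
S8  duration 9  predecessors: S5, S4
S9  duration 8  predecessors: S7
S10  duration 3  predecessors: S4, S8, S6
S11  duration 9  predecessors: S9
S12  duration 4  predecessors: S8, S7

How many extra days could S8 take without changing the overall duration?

12

The longest chain is S4→S6→S7→S9→S11 = 7+5+3+8+9 = 32; overall finish 32 days.
S8 finishes as early as 16 and must finish by 28.
So S8 can slip 28 − 16 = 12 days.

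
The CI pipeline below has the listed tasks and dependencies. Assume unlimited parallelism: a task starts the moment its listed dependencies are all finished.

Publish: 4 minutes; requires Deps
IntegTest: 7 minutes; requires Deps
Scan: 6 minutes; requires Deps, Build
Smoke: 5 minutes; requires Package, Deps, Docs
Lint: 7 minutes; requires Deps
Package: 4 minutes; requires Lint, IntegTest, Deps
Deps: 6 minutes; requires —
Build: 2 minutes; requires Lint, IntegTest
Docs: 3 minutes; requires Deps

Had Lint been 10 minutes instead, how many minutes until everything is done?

25

Baseline: Deps→Lint→Package→Smoke = 6+7+4+5 = 22 → 22 minutes.
Lint is on the critical path; changing it to 10 makes that path 25 minutes.
The critical path is still Deps→Lint→Package→Smoke; finish is now 25 minutes.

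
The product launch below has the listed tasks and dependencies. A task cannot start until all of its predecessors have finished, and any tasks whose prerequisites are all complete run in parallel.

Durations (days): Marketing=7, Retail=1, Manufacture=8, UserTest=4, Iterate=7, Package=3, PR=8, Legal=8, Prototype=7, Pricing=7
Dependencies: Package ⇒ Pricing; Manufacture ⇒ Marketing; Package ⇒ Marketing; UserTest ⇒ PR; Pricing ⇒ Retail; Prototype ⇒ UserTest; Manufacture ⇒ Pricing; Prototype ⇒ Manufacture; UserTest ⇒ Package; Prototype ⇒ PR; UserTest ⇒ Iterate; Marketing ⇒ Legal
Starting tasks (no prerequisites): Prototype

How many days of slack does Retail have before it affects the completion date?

7

Critical path: Prototype→Manufacture→Marketing→Legal = 7+8+7+8 = 30, so the finish is 30 days.
Longest path through Retail: 23 days (earliest finish 23, latest finish 30).
Float = 30 − 23 = 7.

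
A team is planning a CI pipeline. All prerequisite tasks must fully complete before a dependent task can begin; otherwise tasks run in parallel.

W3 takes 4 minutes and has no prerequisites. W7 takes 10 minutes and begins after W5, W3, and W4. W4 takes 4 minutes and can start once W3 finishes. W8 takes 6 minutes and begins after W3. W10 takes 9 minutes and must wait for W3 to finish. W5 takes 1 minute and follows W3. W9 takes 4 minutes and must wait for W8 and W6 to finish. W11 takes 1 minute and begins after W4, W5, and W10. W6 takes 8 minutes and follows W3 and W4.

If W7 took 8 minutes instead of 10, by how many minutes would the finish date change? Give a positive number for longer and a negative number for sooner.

0

The binding path is W3→W4→W6→W9 = 4+4+8+4 = 20; finish at 20 minutes.
W7 is off the critical path — its longest chain is 18 minutes, giving 2 of slack.
The critical path is still W3→W4→W6→W9; finish is now 20 minutes.
Change in finish: 20 − 20 = +0 minutes.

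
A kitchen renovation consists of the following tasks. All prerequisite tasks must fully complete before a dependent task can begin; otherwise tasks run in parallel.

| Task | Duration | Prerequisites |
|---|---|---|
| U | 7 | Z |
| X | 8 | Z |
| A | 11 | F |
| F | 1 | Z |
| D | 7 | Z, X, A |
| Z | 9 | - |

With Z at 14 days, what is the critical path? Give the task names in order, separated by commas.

Z, F, A, D

Actual critical path: Z→F→A→D = 9+1+11+7 = 28 ⇒ 28 days.
Z lies on that path, so at 14 days the path becomes 33 days.
The critical path is still Z→F→A→D; finish is now 33 days.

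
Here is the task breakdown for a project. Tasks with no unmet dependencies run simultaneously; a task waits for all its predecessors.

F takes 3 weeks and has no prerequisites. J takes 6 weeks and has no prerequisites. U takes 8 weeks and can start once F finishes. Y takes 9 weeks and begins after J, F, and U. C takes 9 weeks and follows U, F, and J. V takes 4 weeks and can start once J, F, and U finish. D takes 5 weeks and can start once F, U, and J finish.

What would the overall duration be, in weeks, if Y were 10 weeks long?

Critical path before the change: F→U→Y = 3+8+9 = 20 giving 20 weeks.
Y is on the critical path; changing it to 10 makes that path 21 weeks.
No other chain overtakes it, so the finish is 21 weeks.

21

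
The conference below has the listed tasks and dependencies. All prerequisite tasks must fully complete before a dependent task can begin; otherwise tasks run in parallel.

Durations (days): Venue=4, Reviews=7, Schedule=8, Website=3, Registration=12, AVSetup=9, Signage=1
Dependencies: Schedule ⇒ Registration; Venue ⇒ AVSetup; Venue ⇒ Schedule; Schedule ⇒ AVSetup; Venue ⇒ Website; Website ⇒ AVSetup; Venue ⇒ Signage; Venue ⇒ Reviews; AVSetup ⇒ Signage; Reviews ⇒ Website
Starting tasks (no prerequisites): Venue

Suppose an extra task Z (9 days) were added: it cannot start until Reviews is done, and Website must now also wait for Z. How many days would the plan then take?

Originally the plan takes 24 days.
With Z inserted, Website now waits for max(Venue, Reviews, Z).
New critical path: Venue→Reviews→Z→Website→AVSetup→Signage = 4+7+9+3+9+1 = 33 ⇒ 33 days.

33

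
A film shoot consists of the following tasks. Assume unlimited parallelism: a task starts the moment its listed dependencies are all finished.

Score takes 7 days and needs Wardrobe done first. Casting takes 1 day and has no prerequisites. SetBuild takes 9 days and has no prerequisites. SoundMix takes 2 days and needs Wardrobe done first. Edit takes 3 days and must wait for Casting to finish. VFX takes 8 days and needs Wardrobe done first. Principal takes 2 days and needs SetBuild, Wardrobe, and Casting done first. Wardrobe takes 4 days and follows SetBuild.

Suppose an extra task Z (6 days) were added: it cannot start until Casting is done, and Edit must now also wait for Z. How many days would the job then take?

Originally the job takes 21 days.
With Z inserted, Edit now waits for max(Casting, Z).
New critical path: SetBuild→Wardrobe→VFX = 9+4+8 = 21 ⇒ 21 days.

21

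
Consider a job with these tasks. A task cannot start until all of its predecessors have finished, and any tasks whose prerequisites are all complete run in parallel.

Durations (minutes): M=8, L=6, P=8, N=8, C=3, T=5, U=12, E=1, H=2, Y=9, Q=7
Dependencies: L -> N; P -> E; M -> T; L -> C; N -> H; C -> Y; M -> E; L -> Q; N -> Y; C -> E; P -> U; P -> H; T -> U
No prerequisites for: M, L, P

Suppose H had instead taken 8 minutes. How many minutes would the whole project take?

Actual critical path: M→T→U = 8+5+12 = 25 ⇒ 25 minutes.
H is off the critical path — its longest chain is 16 minutes, giving 9 of slack.
The critical path is still M→T→U; finish is now 25 minutes.

25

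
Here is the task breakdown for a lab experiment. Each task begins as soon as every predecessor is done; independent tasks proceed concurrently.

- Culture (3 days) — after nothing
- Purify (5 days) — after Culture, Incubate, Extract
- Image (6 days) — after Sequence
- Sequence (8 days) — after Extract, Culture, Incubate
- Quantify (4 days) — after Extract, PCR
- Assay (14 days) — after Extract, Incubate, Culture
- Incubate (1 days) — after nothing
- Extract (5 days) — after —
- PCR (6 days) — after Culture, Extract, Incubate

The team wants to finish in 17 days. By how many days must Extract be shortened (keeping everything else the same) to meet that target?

2

Current finish: 19 days; target: 17.
Extract is on every critical path, so each day cut from Extract cuts the finish by one (this holds down to a finish of 17).
Need 19 − 17 = 2 days off Extract → Extract becomes 3 days, finish becomes 17.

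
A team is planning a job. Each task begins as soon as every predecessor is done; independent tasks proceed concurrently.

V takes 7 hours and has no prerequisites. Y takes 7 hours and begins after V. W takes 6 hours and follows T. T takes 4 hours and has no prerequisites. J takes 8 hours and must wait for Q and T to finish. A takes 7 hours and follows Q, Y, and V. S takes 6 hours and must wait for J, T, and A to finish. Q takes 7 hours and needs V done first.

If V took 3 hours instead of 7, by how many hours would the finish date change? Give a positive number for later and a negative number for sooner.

-4

The binding path is V→Q→J→S = 7+7+8+6 = 28; finish at 28 hours.
V is on the critical path; changing it to 3 makes that path 24 hours.
No other chain overtakes it, so the finish is 24 hours.
Change in finish: 24 − 28 = -4 hours.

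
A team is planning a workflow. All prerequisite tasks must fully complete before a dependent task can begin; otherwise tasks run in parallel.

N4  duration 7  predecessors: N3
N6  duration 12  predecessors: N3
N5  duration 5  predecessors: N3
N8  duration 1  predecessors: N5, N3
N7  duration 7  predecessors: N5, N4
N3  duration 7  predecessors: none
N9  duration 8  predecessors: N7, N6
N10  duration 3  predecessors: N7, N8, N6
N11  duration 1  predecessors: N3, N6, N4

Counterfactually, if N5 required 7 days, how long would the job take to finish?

29

As given, the longest chain is N3→N4→N7→N9 = 7+7+7+8 = 29, so the finish is 29 days.
N5 is off the critical path — its longest chain is 27 days, giving 2 of slack.
No other chain overtakes it, so the finish is 29 days.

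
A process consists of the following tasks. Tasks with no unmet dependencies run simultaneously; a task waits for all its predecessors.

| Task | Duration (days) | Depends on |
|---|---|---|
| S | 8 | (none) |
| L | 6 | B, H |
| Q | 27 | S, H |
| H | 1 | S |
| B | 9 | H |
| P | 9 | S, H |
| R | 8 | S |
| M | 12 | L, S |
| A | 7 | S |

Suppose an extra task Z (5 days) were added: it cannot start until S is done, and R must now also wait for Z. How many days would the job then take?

Originally the job takes 36 days.
With Z inserted, R now waits for max(S, Z).
New critical path: S→H→B→L→M = 8+1+9+6+12 = 36 ⇒ 36 days.

36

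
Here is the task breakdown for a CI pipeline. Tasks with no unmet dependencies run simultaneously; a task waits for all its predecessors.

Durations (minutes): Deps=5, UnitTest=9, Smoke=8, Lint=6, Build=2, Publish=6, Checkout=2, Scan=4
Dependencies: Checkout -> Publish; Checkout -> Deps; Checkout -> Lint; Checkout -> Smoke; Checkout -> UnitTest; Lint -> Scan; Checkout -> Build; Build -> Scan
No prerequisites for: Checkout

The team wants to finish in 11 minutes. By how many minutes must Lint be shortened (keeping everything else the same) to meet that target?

1

Current finish: 12 minutes; target: 11.
Lint is on every critical path, so each minute cut from Lint cuts the finish by one (this holds down to a finish of 11).
Need 12 − 11 = 1 minute off Lint → Lint becomes 5 minutes, finish becomes 11.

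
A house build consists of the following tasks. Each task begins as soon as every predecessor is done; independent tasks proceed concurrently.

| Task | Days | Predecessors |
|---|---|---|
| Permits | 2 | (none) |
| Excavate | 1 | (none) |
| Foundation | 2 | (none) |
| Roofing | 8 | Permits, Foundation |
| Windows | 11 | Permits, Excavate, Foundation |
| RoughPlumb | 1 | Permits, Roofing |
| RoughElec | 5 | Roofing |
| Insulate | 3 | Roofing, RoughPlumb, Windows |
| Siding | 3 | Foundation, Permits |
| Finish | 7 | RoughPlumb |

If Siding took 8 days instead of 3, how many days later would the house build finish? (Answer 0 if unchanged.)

Baseline: Permits→Roofing→RoughPlumb→Finish = 2+8+1+7 = 18 → 18 days.
The longest path through Siding is only 5 days, so Siding has float 13.
No other chain overtakes it, so the finish is 18 days.
Change in finish: 18 − 18 = +0 days.

0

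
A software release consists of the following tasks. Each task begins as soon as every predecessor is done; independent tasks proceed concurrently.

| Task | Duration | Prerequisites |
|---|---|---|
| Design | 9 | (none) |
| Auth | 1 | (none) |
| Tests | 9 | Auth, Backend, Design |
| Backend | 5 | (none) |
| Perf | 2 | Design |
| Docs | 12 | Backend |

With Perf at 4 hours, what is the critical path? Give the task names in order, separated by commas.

Design, Tests

Critical path before the change: Design→Tests = 9+9 = 18 giving 18 hours.
Perf has 7 hours of float (longest path through it is 11).
That remains the longest chain; total 18 hours.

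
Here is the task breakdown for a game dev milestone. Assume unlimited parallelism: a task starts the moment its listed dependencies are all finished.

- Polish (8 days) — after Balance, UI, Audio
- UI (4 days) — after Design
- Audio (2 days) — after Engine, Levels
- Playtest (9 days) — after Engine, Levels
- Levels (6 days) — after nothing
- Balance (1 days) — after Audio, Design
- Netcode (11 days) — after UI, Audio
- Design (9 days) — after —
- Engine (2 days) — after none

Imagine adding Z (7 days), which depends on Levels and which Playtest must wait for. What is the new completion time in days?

Originally the plan takes 24 days.
With Z inserted, Playtest now waits for max(Engine, Levels, Z).
New critical path: Design→UI→Netcode = 9+4+11 = 24 ⇒ 24 days.

24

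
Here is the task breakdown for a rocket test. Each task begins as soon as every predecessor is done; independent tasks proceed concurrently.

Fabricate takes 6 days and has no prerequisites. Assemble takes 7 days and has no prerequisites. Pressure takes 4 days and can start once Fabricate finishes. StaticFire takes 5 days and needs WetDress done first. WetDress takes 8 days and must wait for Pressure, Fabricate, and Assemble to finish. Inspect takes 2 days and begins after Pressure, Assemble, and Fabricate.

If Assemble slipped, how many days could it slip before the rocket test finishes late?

3

Critical path: Fabricate→Pressure→WetDress→StaticFire = 6+4+8+5 = 23, so the finish is 23 days.
The longest chain containing Assemble totals 20 days.
So Assemble can slip 10 − 7 = 3 days.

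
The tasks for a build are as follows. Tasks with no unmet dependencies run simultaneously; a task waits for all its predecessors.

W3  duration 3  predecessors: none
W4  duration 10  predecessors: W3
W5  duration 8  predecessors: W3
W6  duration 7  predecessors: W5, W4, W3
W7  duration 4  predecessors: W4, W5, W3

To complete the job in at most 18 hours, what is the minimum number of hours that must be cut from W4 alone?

2

Current finish: 20 hours; target: 18.
W4 is on every critical path, so each hour cut from W4 cuts the finish by one (this holds down to a finish of 18).
Need 20 − 18 = 2 hours off W4 → W4 becomes 8 hours, finish becomes 18.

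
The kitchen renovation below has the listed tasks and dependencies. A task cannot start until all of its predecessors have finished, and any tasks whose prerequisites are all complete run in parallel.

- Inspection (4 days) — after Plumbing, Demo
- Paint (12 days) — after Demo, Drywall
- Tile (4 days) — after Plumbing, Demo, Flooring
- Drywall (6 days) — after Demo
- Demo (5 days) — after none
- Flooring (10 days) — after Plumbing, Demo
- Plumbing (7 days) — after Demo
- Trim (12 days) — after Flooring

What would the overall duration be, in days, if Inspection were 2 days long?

Critical path before the change: Demo→Plumbing→Flooring→Trim = 5+7+10+12 = 34 giving 34 days.
Inspection has 18 days of float (longest path through it is 16).
The critical path is still Demo→Plumbing→Flooring→Trim; finish is now 34 days.

34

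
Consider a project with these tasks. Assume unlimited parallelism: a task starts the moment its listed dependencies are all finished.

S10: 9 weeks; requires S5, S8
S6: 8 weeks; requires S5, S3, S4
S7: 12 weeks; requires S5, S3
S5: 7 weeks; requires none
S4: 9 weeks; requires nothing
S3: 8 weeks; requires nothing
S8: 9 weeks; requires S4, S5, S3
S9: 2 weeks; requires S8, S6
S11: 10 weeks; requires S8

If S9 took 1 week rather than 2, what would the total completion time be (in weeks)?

As given, the longest chain is S4→S8→S11 = 9+9+10 = 28, so the finish is 28 weeks.
S9 has 8 weeks of float (longest path through it is 20).
That remains the longest chain; total 28 weeks.

28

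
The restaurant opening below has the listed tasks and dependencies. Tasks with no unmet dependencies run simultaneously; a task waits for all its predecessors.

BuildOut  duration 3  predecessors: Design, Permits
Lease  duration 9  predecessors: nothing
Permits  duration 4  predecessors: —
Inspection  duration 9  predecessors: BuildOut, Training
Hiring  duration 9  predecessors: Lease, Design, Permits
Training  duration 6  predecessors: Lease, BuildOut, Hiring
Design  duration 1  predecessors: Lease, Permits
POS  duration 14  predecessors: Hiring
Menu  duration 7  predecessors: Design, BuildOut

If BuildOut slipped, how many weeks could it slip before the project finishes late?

6

Critical path: Lease→Design→Hiring→Training→Inspection = 9+1+9+6+9 = 34, so the finish is 34 weeks.
Longest path through BuildOut: 28 weeks (earliest finish 13, latest finish 19).
Float = 34 − 28 = 6.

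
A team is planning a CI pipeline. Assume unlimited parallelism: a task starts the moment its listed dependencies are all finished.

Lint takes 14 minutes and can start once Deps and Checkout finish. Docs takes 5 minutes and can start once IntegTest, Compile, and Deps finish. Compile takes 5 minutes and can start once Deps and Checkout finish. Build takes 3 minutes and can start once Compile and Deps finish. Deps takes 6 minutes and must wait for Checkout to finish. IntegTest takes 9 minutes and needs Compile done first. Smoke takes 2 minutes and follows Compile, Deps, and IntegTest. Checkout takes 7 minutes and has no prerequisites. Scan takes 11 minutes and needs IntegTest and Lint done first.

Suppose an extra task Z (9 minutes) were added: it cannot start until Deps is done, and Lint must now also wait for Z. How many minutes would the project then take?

Originally the project takes 38 minutes.
With Z inserted, Lint now waits for max(Deps, Checkout, Z).
New critical path: Checkout→Deps→Z→Lint→Scan = 7+6+9+14+11 = 47 ⇒ 47 minutes.

47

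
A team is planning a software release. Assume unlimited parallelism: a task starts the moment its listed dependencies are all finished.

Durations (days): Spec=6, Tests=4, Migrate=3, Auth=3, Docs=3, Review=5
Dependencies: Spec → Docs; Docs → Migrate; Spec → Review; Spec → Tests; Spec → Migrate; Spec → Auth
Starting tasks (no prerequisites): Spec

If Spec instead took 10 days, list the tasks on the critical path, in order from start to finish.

Actual critical path: Spec→Docs→Migrate = 6+3+3 = 12 ⇒ 12 days.
Spec is on the critical path; changing it to 10 makes that path 16 days.
The critical path is still Spec→Docs→Migrate; finish is now 16 days.

Spec, Docs, Migrate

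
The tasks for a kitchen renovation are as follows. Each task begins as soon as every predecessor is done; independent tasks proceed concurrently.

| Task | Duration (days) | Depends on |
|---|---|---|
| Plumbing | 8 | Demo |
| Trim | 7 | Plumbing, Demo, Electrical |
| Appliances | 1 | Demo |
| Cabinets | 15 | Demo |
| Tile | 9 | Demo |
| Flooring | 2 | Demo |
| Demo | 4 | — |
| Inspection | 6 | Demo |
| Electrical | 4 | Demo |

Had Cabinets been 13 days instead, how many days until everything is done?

As given, the longest chain is Demo→Cabinets = 4+15 = 19, so the finish is 19 days.
Cabinets lies on that path, so at 13 days the path becomes 17 days.
The binding chain switches to Demo→Plumbing→Trim = 4+8+7 = 19; finish 19 days.

19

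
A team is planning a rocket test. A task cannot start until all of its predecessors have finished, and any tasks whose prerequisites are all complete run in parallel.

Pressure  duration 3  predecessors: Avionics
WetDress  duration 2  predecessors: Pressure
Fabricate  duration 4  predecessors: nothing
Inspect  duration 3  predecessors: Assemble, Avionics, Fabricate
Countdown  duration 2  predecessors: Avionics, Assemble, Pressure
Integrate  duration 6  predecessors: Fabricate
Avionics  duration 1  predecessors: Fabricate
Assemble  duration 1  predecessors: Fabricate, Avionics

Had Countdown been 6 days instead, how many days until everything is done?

The binding path is Fabricate→Avionics→Pressure→Countdown = 4+1+3+2 = 10; finish at 10 days.
Since Countdown is critical, the +4 change carries straight to that chain (now 14 days).
No other chain overtakes it, so the finish is 14 days.

14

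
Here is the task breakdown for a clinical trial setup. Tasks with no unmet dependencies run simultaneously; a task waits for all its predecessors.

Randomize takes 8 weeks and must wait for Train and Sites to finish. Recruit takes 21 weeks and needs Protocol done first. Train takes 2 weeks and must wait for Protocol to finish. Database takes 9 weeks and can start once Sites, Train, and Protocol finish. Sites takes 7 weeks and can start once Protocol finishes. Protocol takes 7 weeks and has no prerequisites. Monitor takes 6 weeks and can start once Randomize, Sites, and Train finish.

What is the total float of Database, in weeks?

5

Protocol→Sites→Randomize→Monitor = 7+7+8+6 = 28 sets the makespan at 28 weeks.
The longest chain containing Database totals 23 weeks.
Float = 28 − 23 = 5.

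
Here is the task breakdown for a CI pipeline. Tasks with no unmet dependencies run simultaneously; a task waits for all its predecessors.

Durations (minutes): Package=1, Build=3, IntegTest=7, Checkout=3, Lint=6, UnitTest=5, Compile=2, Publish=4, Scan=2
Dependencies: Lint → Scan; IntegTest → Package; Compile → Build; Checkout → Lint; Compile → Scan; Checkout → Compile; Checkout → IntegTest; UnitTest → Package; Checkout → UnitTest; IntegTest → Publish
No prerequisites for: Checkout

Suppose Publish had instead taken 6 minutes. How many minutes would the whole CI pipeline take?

16

Baseline: Checkout→IntegTest→Publish = 3+7+4 = 14 → 14 minutes.
Since Publish is critical, the +2 change carries straight to that chain (now 16 minutes).
No other chain overtakes it, so the finish is 16 minutes.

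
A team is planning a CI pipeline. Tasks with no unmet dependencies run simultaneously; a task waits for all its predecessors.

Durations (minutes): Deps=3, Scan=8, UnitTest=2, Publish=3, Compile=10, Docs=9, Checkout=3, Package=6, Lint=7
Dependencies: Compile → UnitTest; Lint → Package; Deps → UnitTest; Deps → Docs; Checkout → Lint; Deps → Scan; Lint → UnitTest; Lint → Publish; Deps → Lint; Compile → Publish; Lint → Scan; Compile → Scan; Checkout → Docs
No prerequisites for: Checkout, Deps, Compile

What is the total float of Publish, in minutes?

5

Critical path: Checkout→Lint→Scan = 3+7+8 = 18, so the finish is 18 minutes.
Publish finishes as early as 13 and must finish by 18.
Float = 18 − 13 = 5.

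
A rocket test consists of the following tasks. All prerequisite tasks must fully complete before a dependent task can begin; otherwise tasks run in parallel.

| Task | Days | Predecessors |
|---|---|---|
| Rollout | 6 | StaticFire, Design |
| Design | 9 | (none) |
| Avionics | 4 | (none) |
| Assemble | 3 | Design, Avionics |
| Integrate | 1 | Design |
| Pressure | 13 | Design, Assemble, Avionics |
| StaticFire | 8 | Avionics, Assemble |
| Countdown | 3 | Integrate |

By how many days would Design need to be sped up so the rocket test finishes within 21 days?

5

Current finish: 26 days; target: 21.
Design is on every critical path, so each day cut from Design cuts the finish by one (this holds down to a finish of 21).
Need 26 − 21 = 5 days off Design → Design becomes 4 days, finish becomes 21.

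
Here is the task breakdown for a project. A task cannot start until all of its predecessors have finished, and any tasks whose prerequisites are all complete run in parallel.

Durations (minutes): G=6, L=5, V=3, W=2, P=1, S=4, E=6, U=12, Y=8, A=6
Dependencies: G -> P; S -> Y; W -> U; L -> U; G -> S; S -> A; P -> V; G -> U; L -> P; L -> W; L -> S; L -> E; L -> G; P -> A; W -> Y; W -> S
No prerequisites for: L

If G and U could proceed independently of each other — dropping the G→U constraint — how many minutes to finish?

23

Before: longest chain L→G→U = 5+6+12 = 23, finish 23.
Without G→U, U's earliest start moves from 11 to 7.
New critical path: L→G→S→Y = 5+6+4+8 = 23 ⇒ 23 minutes.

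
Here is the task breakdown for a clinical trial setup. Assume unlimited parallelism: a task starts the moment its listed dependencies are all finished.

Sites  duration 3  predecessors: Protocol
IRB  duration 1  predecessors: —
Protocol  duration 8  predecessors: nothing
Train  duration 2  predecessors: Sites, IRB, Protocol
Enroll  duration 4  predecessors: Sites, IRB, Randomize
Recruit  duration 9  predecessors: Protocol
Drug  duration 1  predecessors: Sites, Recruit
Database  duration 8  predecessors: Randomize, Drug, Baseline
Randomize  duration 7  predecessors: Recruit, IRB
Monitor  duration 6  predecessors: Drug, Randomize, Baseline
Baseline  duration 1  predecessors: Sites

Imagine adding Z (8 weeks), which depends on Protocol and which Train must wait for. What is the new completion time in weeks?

Originally the schedule takes 32 weeks.
With Z inserted, Train now waits for max(Sites, IRB, Protocol, Z).
New critical path: Protocol→Recruit→Randomize→Database = 8+9+7+8 = 32 ⇒ 32 weeks.

32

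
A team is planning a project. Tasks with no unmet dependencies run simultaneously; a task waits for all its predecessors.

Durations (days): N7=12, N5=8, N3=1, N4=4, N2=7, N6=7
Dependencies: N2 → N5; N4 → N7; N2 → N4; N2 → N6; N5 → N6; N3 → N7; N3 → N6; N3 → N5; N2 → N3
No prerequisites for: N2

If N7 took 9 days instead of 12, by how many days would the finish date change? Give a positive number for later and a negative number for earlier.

As given, the longest chain is N2→N4→N7 = 7+4+12 = 23, so the finish is 23 days.
N7 is on the critical path; changing it to 9 makes that path 20 days.
The binding chain switches to N2→N3→N5→N6 = 7+1+8+7 = 23; finish 23 days.
Change in finish: 23 − 23 = +0 days.

0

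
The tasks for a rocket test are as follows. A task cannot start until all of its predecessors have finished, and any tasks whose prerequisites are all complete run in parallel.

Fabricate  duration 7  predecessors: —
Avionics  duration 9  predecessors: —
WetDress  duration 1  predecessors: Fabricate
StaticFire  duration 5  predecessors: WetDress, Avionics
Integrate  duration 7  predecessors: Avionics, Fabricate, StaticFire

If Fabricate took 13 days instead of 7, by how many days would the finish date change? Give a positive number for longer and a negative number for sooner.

Critical path before the change: Avionics→StaticFire→Integrate = 9+5+7 = 21 giving 21 days.
Fabricate is off the critical path — its longest chain is 20 days, giving 1 of slack.
The binding chain switches to Fabricate→WetDress→StaticFire→Integrate = 13+1+5+7 = 26; finish 26 days.
Change in finish: 26 − 21 = +5 days.

5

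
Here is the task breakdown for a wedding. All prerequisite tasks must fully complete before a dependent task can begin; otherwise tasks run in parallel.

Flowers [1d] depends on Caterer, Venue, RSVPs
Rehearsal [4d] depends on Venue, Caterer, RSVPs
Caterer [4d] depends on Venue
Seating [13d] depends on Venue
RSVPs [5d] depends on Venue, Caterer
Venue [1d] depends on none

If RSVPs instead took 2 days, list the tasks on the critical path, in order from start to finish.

Venue, Seating

As given, the longest chain is Venue→Caterer→RSVPs→Rehearsal = 1+4+5+4 = 14, so the finish is 14 days.
Since RSVPs is critical, the -3 change carries straight to that chain (now 11 days).
New critical path: Venue→Seating = 1+13 = 14 ⇒ 14 days.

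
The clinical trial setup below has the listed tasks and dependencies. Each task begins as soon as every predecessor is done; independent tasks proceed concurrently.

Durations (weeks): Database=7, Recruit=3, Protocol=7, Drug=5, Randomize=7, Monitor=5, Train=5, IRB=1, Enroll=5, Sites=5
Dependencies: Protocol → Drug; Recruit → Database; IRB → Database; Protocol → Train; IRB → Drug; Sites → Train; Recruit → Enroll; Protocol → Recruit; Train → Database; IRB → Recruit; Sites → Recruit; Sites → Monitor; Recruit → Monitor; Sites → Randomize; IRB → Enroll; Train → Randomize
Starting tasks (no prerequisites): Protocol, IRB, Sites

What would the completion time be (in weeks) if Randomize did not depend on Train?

Before: longest chain Protocol→Train→Randomize = 7+5+7 = 19, finish 19.
Without Train→Randomize, Randomize's earliest start moves from 12 to 5.
After: Protocol→Train→Database = 7+5+7 = 19 → 19 weeks.

19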